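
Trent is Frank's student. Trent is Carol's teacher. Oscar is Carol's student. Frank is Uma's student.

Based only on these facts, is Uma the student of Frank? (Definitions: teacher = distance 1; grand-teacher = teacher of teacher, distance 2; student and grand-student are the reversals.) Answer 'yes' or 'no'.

Reconstructing the teacher chain from the given facts:
  Uma -> Frank -> Trent -> Carol -> Oscar
(each arrow means 'teacher of the next')
Positions in the chain (0 = top):
  position of Uma: 0
  position of Frank: 1
  position of Trent: 2
  position of Carol: 3
  position of Oscar: 4

Uma is at position 0, Frank is at position 1; signed distance (j - i) = 1.
'student' requires j - i = -1. Actual distance is 1, so the relation does NOT hold.

Answer: no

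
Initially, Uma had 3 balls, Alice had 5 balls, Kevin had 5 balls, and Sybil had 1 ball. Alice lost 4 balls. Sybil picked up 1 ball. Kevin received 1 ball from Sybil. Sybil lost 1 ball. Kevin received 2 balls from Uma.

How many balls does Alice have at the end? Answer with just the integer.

Answer: 1

Derivation:
Tracking counts step by step:
Start: Uma=3, Alice=5, Kevin=5, Sybil=1
Event 1 (Alice -4): Alice: 5 -> 1. State: Uma=3, Alice=1, Kevin=5, Sybil=1
Event 2 (Sybil +1): Sybil: 1 -> 2. State: Uma=3, Alice=1, Kevin=5, Sybil=2
Event 3 (Sybil -> Kevin, 1): Sybil: 2 -> 1, Kevin: 5 -> 6. State: Uma=3, Alice=1, Kevin=6, Sybil=1
Event 4 (Sybil -1): Sybil: 1 -> 0. State: Uma=3, Alice=1, Kevin=6, Sybil=0
Event 5 (Uma -> Kevin, 2): Uma: 3 -> 1, Kevin: 6 -> 8. State: Uma=1, Alice=1, Kevin=8, Sybil=0

Alice's final count: 1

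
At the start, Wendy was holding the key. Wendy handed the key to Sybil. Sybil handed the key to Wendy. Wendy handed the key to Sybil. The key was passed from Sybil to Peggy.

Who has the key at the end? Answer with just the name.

Answer: Peggy

Derivation:
Tracking the key through each event:
Start: Wendy has the key.
After event 1: Sybil has the key.
After event 2: Wendy has the key.
After event 3: Sybil has the key.
After event 4: Peggy has the key.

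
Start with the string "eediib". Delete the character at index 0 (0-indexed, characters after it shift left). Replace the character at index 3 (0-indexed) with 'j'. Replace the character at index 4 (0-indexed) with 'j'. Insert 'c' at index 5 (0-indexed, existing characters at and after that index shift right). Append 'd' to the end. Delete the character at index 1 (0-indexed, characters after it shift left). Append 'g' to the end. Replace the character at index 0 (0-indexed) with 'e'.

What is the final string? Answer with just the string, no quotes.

Applying each edit step by step:
Start: "eediib"
Op 1 (delete idx 0 = 'e'): "eediib" -> "ediib"
Op 2 (replace idx 3: 'i' -> 'j'): "ediib" -> "edijb"
Op 3 (replace idx 4: 'b' -> 'j'): "edijb" -> "edijj"
Op 4 (insert 'c' at idx 5): "edijj" -> "edijjc"
Op 5 (append 'd'): "edijjc" -> "edijjcd"
Op 6 (delete idx 1 = 'd'): "edijjcd" -> "eijjcd"
Op 7 (append 'g'): "eijjcd" -> "eijjcdg"
Op 8 (replace idx 0: 'e' -> 'e'): "eijjcdg" -> "eijjcdg"

Answer: eijjcdg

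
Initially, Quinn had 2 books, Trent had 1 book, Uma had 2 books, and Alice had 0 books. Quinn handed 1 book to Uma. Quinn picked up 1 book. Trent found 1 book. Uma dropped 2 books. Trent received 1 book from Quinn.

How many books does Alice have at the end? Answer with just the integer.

Answer: 0

Derivation:
Tracking counts step by step:
Start: Quinn=2, Trent=1, Uma=2, Alice=0
Event 1 (Quinn -> Uma, 1): Quinn: 2 -> 1, Uma: 2 -> 3. State: Quinn=1, Trent=1, Uma=3, Alice=0
Event 2 (Quinn +1): Quinn: 1 -> 2. State: Quinn=2, Trent=1, Uma=3, Alice=0
Event 3 (Trent +1): Trent: 1 -> 2. State: Quinn=2, Trent=2, Uma=3, Alice=0
Event 4 (Uma -2): Uma: 3 -> 1. State: Quinn=2, Trent=2, Uma=1, Alice=0
Event 5 (Quinn -> Trent, 1): Quinn: 2 -> 1, Trent: 2 -> 3. State: Quinn=1, Trent=3, Uma=1, Alice=0

Alice's final count: 0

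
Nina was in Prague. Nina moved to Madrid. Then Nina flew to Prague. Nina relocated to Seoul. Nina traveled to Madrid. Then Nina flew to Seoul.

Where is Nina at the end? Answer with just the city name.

Answer: Seoul

Derivation:
Tracking Nina's location:
Start: Nina is in Prague.
After move 1: Prague -> Madrid. Nina is in Madrid.
After move 2: Madrid -> Prague. Nina is in Prague.
After move 3: Prague -> Seoul. Nina is in Seoul.
After move 4: Seoul -> Madrid. Nina is in Madrid.
After move 5: Madrid -> Seoul. Nina is in Seoul.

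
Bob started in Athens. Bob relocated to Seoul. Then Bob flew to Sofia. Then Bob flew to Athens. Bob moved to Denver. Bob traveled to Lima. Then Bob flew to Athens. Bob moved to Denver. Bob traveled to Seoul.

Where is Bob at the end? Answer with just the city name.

Answer: Seoul

Derivation:
Tracking Bob's location:
Start: Bob is in Athens.
After move 1: Athens -> Seoul. Bob is in Seoul.
After move 2: Seoul -> Sofia. Bob is in Sofia.
After move 3: Sofia -> Athens. Bob is in Athens.
After move 4: Athens -> Denver. Bob is in Denver.
After move 5: Denver -> Lima. Bob is in Lima.
After move 6: Lima -> Athens. Bob is in Athens.
After move 7: Athens -> Denver. Bob is in Denver.
After move 8: Denver -> Seoul. Bob is in Seoul.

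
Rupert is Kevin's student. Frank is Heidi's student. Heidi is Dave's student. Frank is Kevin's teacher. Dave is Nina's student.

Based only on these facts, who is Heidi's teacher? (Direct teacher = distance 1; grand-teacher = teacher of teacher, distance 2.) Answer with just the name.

Answer: Dave

Derivation:
Reconstructing the teacher chain from the given facts:
  Nina -> Dave -> Heidi -> Frank -> Kevin -> Rupert
(each arrow means 'teacher of the next')
Positions in the chain (0 = top):
  position of Nina: 0
  position of Dave: 1
  position of Heidi: 2
  position of Frank: 3
  position of Kevin: 4
  position of Rupert: 5

Heidi is at position 2; the teacher is 1 step up the chain, i.e. position 1: Dave.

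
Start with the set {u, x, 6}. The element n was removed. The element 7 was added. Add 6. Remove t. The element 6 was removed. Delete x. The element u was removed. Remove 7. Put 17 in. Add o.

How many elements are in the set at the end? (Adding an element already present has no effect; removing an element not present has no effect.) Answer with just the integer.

Tracking the set through each operation:
Start: {6, u, x}
Event 1 (remove n): not present, no change. Set: {6, u, x}
Event 2 (add 7): added. Set: {6, 7, u, x}
Event 3 (add 6): already present, no change. Set: {6, 7, u, x}
Event 4 (remove t): not present, no change. Set: {6, 7, u, x}
Event 5 (remove 6): removed. Set: {7, u, x}
Event 6 (remove x): removed. Set: {7, u}
Event 7 (remove u): removed. Set: {7}
Event 8 (remove 7): removed. Set: {}
Event 9 (add 17): added. Set: {17}
Event 10 (add o): added. Set: {17, o}

Final set: {17, o} (size 2)

Answer: 2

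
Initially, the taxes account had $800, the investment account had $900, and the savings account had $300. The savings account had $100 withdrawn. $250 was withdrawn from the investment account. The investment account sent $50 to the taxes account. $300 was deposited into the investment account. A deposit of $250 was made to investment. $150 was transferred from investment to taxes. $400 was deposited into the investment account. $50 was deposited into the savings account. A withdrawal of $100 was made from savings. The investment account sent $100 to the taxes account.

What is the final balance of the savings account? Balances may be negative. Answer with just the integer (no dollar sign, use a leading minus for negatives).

Tracking account balances step by step:
Start: taxes=800, investment=900, savings=300
Event 1 (withdraw 100 from savings): savings: 300 - 100 = 200. Balances: taxes=800, investment=900, savings=200
Event 2 (withdraw 250 from investment): investment: 900 - 250 = 650. Balances: taxes=800, investment=650, savings=200
Event 3 (transfer 50 investment -> taxes): investment: 650 - 50 = 600, taxes: 800 + 50 = 850. Balances: taxes=850, investment=600, savings=200
Event 4 (deposit 300 to investment): investment: 600 + 300 = 900. Balances: taxes=850, investment=900, savings=200
Event 5 (deposit 250 to investment): investment: 900 + 250 = 1150. Balances: taxes=850, investment=1150, savings=200
Event 6 (transfer 150 investment -> taxes): investment: 1150 - 150 = 1000, taxes: 850 + 150 = 1000. Balances: taxes=1000, investment=1000, savings=200
Event 7 (deposit 400 to investment): investment: 1000 + 400 = 1400. Balances: taxes=1000, investment=1400, savings=200
Event 8 (deposit 50 to savings): savings: 200 + 50 = 250. Balances: taxes=1000, investment=1400, savings=250
Event 9 (withdraw 100 from savings): savings: 250 - 100 = 150. Balances: taxes=1000, investment=1400, savings=150
Event 10 (transfer 100 investment -> taxes): investment: 1400 - 100 = 1300, taxes: 1000 + 100 = 1100. Balances: taxes=1100, investment=1300, savings=150

Final balance of savings: 150

Answer: 150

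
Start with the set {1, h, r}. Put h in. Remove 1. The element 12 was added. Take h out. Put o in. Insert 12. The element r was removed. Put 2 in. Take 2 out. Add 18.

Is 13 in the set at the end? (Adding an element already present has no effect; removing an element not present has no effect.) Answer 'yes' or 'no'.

Answer: no

Derivation:
Tracking the set through each operation:
Start: {1, h, r}
Event 1 (add h): already present, no change. Set: {1, h, r}
Event 2 (remove 1): removed. Set: {h, r}
Event 3 (add 12): added. Set: {12, h, r}
Event 4 (remove h): removed. Set: {12, r}
Event 5 (add o): added. Set: {12, o, r}
Event 6 (add 12): already present, no change. Set: {12, o, r}
Event 7 (remove r): removed. Set: {12, o}
Event 8 (add 2): added. Set: {12, 2, o}
Event 9 (remove 2): removed. Set: {12, o}
Event 10 (add 18): added. Set: {12, 18, o}

Final set: {12, 18, o} (size 3)
13 is NOT in the final set.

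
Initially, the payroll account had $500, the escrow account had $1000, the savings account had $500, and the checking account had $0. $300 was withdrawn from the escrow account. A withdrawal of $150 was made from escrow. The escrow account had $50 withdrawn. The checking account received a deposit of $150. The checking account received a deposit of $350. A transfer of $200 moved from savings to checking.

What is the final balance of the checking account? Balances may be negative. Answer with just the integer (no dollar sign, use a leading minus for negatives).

Answer: 700

Derivation:
Tracking account balances step by step:
Start: payroll=500, escrow=1000, savings=500, checking=0
Event 1 (withdraw 300 from escrow): escrow: 1000 - 300 = 700. Balances: payroll=500, escrow=700, savings=500, checking=0
Event 2 (withdraw 150 from escrow): escrow: 700 - 150 = 550. Balances: payroll=500, escrow=550, savings=500, checking=0
Event 3 (withdraw 50 from escrow): escrow: 550 - 50 = 500. Balances: payroll=500, escrow=500, savings=500, checking=0
Event 4 (deposit 150 to checking): checking: 0 + 150 = 150. Balances: payroll=500, escrow=500, savings=500, checking=150
Event 5 (deposit 350 to checking): checking: 150 + 350 = 500. Balances: payroll=500, escrow=500, savings=500, checking=500
Event 6 (transfer 200 savings -> checking): savings: 500 - 200 = 300, checking: 500 + 200 = 700. Balances: payroll=500, escrow=500, savings=300, checking=700

Final balance of checking: 700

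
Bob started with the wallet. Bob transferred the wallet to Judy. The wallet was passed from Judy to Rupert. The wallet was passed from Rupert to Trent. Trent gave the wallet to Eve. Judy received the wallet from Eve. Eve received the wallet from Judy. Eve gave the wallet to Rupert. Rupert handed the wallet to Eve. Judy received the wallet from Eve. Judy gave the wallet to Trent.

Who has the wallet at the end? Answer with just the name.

Answer: Trent

Derivation:
Tracking the wallet through each event:
Start: Bob has the wallet.
After event 1: Judy has the wallet.
After event 2: Rupert has the wallet.
After event 3: Trent has the wallet.
After event 4: Eve has the wallet.
After event 5: Judy has the wallet.
After event 6: Eve has the wallet.
After event 7: Rupert has the wallet.
After event 8: Eve has the wallet.
After event 9: Judy has the wallet.
After event 10: Trent has the wallet.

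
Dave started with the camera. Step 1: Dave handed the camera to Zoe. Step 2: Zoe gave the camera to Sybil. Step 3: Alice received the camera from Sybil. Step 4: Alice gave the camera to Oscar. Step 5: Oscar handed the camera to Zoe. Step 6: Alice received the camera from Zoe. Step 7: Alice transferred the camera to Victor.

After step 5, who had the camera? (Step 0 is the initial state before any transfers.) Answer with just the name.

Answer: Zoe

Derivation:
Tracking the camera holder through step 5:
After step 0 (start): Dave
After step 1: Zoe
After step 2: Sybil
After step 3: Alice
After step 4: Oscar
After step 5: Zoe

At step 5, the holder is Zoe.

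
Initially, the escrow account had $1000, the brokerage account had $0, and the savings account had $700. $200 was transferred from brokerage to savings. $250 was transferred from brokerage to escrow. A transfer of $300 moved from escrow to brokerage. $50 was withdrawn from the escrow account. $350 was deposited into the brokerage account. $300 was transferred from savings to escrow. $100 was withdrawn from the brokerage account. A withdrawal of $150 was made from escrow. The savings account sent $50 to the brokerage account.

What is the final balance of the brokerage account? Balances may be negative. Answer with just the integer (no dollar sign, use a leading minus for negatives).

Answer: 150

Derivation:
Tracking account balances step by step:
Start: escrow=1000, brokerage=0, savings=700
Event 1 (transfer 200 brokerage -> savings): brokerage: 0 - 200 = -200, savings: 700 + 200 = 900. Balances: escrow=1000, brokerage=-200, savings=900
Event 2 (transfer 250 brokerage -> escrow): brokerage: -200 - 250 = -450, escrow: 1000 + 250 = 1250. Balances: escrow=1250, brokerage=-450, savings=900
Event 3 (transfer 300 escrow -> brokerage): escrow: 1250 - 300 = 950, brokerage: -450 + 300 = -150. Balances: escrow=950, brokerage=-150, savings=900
Event 4 (withdraw 50 from escrow): escrow: 950 - 50 = 900. Balances: escrow=900, brokerage=-150, savings=900
Event 5 (deposit 350 to brokerage): brokerage: -150 + 350 = 200. Balances: escrow=900, brokerage=200, savings=900
Event 6 (transfer 300 savings -> escrow): savings: 900 - 300 = 600, escrow: 900 + 300 = 1200. Balances: escrow=1200, brokerage=200, savings=600
Event 7 (withdraw 100 from brokerage): brokerage: 200 - 100 = 100. Balances: escrow=1200, brokerage=100, savings=600
Event 8 (withdraw 150 from escrow): escrow: 1200 - 150 = 1050. Balances: escrow=1050, brokerage=100, savings=600
Event 9 (transfer 50 savings -> brokerage): savings: 600 - 50 = 550, brokerage: 100 + 50 = 150. Balances: escrow=1050, brokerage=150, savings=550

Final balance of brokerage: 150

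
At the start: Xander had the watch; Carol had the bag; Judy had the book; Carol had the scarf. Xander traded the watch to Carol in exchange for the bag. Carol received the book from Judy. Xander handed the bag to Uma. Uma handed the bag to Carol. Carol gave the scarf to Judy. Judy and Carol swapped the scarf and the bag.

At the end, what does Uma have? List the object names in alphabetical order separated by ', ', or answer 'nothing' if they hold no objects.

Answer: nothing

Derivation:
Tracking all object holders:
Start: watch:Xander, bag:Carol, book:Judy, scarf:Carol
Event 1 (swap watch<->bag: now watch:Carol, bag:Xander). State: watch:Carol, bag:Xander, book:Judy, scarf:Carol
Event 2 (give book: Judy -> Carol). State: watch:Carol, bag:Xander, book:Carol, scarf:Carol
Event 3 (give bag: Xander -> Uma). State: watch:Carol, bag:Uma, book:Carol, scarf:Carol
Event 4 (give bag: Uma -> Carol). State: watch:Carol, bag:Carol, book:Carol, scarf:Carol
Event 5 (give scarf: Carol -> Judy). State: watch:Carol, bag:Carol, book:Carol, scarf:Judy
Event 6 (swap scarf<->bag: now scarf:Carol, bag:Judy). State: watch:Carol, bag:Judy, book:Carol, scarf:Carol

Final state: watch:Carol, bag:Judy, book:Carol, scarf:Carol
Uma holds: (nothing).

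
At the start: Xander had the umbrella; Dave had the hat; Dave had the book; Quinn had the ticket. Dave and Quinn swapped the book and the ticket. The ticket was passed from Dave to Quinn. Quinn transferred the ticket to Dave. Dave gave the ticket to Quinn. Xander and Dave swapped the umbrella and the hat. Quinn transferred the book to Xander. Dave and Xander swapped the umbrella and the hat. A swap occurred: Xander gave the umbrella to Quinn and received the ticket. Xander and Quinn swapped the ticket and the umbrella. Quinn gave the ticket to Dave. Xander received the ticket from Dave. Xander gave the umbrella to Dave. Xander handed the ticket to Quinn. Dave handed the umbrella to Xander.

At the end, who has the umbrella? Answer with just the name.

Answer: Xander

Derivation:
Tracking all object holders:
Start: umbrella:Xander, hat:Dave, book:Dave, ticket:Quinn
Event 1 (swap book<->ticket: now book:Quinn, ticket:Dave). State: umbrella:Xander, hat:Dave, book:Quinn, ticket:Dave
Event 2 (give ticket: Dave -> Quinn). State: umbrella:Xander, hat:Dave, book:Quinn, ticket:Quinn
Event 3 (give ticket: Quinn -> Dave). State: umbrella:Xander, hat:Dave, book:Quinn, ticket:Dave
Event 4 (give ticket: Dave -> Quinn). State: umbrella:Xander, hat:Dave, book:Quinn, ticket:Quinn
Event 5 (swap umbrella<->hat: now umbrella:Dave, hat:Xander). State: umbrella:Dave, hat:Xander, book:Quinn, ticket:Quinn
Event 6 (give book: Quinn -> Xander). State: umbrella:Dave, hat:Xander, book:Xander, ticket:Quinn
Event 7 (swap umbrella<->hat: now umbrella:Xander, hat:Dave). State: umbrella:Xander, hat:Dave, book:Xander, ticket:Quinn
Event 8 (swap umbrella<->ticket: now umbrella:Quinn, ticket:Xander). State: umbrella:Quinn, hat:Dave, book:Xander, ticket:Xander
Event 9 (swap ticket<->umbrella: now ticket:Quinn, umbrella:Xander). State: umbrella:Xander, hat:Dave, book:Xander, ticket:Quinn
Event 10 (give ticket: Quinn -> Dave). State: umbrella:Xander, hat:Dave, book:Xander, ticket:Dave
Event 11 (give ticket: Dave -> Xander). State: umbrella:Xander, hat:Dave, book:Xander, ticket:Xander
Event 12 (give umbrella: Xander -> Dave). State: umbrella:Dave, hat:Dave, book:Xander, ticket:Xander
Event 13 (give ticket: Xander -> Quinn). State: umbrella:Dave, hat:Dave, book:Xander, ticket:Quinn
Event 14 (give umbrella: Dave -> Xander). State: umbrella:Xander, hat:Dave, book:Xander, ticket:Quinn

Final state: umbrella:Xander, hat:Dave, book:Xander, ticket:Quinn
The umbrella is held by Xander.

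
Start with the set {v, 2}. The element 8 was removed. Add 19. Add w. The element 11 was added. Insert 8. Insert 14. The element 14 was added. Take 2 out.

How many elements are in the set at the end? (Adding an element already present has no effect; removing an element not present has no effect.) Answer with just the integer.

Answer: 6

Derivation:
Tracking the set through each operation:
Start: {2, v}
Event 1 (remove 8): not present, no change. Set: {2, v}
Event 2 (add 19): added. Set: {19, 2, v}
Event 3 (add w): added. Set: {19, 2, v, w}
Event 4 (add 11): added. Set: {11, 19, 2, v, w}
Event 5 (add 8): added. Set: {11, 19, 2, 8, v, w}
Event 6 (add 14): added. Set: {11, 14, 19, 2, 8, v, w}
Event 7 (add 14): already present, no change. Set: {11, 14, 19, 2, 8, v, w}
Event 8 (remove 2): removed. Set: {11, 14, 19, 8, v, w}

Final set: {11, 14, 19, 8, v, w} (size 6)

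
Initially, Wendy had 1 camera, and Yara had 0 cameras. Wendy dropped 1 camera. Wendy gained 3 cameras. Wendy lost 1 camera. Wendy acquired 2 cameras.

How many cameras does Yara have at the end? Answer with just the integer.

Answer: 0

Derivation:
Tracking counts step by step:
Start: Wendy=1, Yara=0
Event 1 (Wendy -1): Wendy: 1 -> 0. State: Wendy=0, Yara=0
Event 2 (Wendy +3): Wendy: 0 -> 3. State: Wendy=3, Yara=0
Event 3 (Wendy -1): Wendy: 3 -> 2. State: Wendy=2, Yara=0
Event 4 (Wendy +2): Wendy: 2 -> 4. State: Wendy=4, Yara=0

Yara's final count: 0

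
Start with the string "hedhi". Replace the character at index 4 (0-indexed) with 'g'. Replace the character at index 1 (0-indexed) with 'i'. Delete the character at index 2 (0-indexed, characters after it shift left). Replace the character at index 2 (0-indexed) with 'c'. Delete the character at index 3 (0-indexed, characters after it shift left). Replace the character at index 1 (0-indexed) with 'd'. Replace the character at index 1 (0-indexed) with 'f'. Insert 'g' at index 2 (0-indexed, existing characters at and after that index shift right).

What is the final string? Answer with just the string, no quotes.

Applying each edit step by step:
Start: "hedhi"
Op 1 (replace idx 4: 'i' -> 'g'): "hedhi" -> "hedhg"
Op 2 (replace idx 1: 'e' -> 'i'): "hedhg" -> "hidhg"
Op 3 (delete idx 2 = 'd'): "hidhg" -> "hihg"
Op 4 (replace idx 2: 'h' -> 'c'): "hihg" -> "hicg"
Op 5 (delete idx 3 = 'g'): "hicg" -> "hic"
Op 6 (replace idx 1: 'i' -> 'd'): "hic" -> "hdc"
Op 7 (replace idx 1: 'd' -> 'f'): "hdc" -> "hfc"
Op 8 (insert 'g' at idx 2): "hfc" -> "hfgc"

Answer: hfgc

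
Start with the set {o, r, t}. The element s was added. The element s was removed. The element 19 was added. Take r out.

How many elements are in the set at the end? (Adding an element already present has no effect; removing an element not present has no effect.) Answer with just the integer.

Answer: 3

Derivation:
Tracking the set through each operation:
Start: {o, r, t}
Event 1 (add s): added. Set: {o, r, s, t}
Event 2 (remove s): removed. Set: {o, r, t}
Event 3 (add 19): added. Set: {19, o, r, t}
Event 4 (remove r): removed. Set: {19, o, t}

Final set: {19, o, t} (size 3)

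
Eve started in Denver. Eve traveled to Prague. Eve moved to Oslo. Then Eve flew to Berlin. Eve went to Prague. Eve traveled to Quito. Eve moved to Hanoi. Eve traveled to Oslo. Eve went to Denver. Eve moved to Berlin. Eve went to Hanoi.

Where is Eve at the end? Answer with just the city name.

Answer: Hanoi

Derivation:
Tracking Eve's location:
Start: Eve is in Denver.
After move 1: Denver -> Prague. Eve is in Prague.
After move 2: Prague -> Oslo. Eve is in Oslo.
After move 3: Oslo -> Berlin. Eve is in Berlin.
After move 4: Berlin -> Prague. Eve is in Prague.
After move 5: Prague -> Quito. Eve is in Quito.
After move 6: Quito -> Hanoi. Eve is in Hanoi.
After move 7: Hanoi -> Oslo. Eve is in Oslo.
After move 8: Oslo -> Denver. Eve is in Denver.
After move 9: Denver -> Berlin. Eve is in Berlin.
After move 10: Berlin -> Hanoi. Eve is in Hanoi.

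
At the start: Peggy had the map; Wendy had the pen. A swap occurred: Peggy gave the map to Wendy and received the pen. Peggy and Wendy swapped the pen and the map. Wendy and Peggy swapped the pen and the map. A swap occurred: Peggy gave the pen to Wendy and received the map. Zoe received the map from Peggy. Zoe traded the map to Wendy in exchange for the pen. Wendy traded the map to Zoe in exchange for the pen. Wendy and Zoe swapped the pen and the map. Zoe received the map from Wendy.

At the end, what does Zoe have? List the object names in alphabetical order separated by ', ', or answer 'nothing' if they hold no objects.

Tracking all object holders:
Start: map:Peggy, pen:Wendy
Event 1 (swap map<->pen: now map:Wendy, pen:Peggy). State: map:Wendy, pen:Peggy
Event 2 (swap pen<->map: now pen:Wendy, map:Peggy). State: map:Peggy, pen:Wendy
Event 3 (swap pen<->map: now pen:Peggy, map:Wendy). State: map:Wendy, pen:Peggy
Event 4 (swap pen<->map: now pen:Wendy, map:Peggy). State: map:Peggy, pen:Wendy
Event 5 (give map: Peggy -> Zoe). State: map:Zoe, pen:Wendy
Event 6 (swap map<->pen: now map:Wendy, pen:Zoe). State: map:Wendy, pen:Zoe
Event 7 (swap map<->pen: now map:Zoe, pen:Wendy). State: map:Zoe, pen:Wendy
Event 8 (swap pen<->map: now pen:Zoe, map:Wendy). State: map:Wendy, pen:Zoe
Event 9 (give map: Wendy -> Zoe). State: map:Zoe, pen:Zoe

Final state: map:Zoe, pen:Zoe
Zoe holds: map, pen.

Answer: map, pen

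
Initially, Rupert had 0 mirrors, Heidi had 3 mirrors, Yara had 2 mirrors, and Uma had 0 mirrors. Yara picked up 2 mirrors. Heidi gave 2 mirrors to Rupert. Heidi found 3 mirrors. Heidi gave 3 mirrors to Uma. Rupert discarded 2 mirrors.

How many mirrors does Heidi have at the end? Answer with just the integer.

Tracking counts step by step:
Start: Rupert=0, Heidi=3, Yara=2, Uma=0
Event 1 (Yara +2): Yara: 2 -> 4. State: Rupert=0, Heidi=3, Yara=4, Uma=0
Event 2 (Heidi -> Rupert, 2): Heidi: 3 -> 1, Rupert: 0 -> 2. State: Rupert=2, Heidi=1, Yara=4, Uma=0
Event 3 (Heidi +3): Heidi: 1 -> 4. State: Rupert=2, Heidi=4, Yara=4, Uma=0
Event 4 (Heidi -> Uma, 3): Heidi: 4 -> 1, Uma: 0 -> 3. State: Rupert=2, Heidi=1, Yara=4, Uma=3
Event 5 (Rupert -2): Rupert: 2 -> 0. State: Rupert=0, Heidi=1, Yara=4, Uma=3

Heidi's final count: 1

Answer: 1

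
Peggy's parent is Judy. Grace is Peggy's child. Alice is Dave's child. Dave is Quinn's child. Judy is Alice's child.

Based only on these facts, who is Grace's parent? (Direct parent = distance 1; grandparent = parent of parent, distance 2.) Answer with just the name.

Reconstructing the parent chain from the given facts:
  Quinn -> Dave -> Alice -> Judy -> Peggy -> Grace
(each arrow means 'parent of the next')
Positions in the chain (0 = top):
  position of Quinn: 0
  position of Dave: 1
  position of Alice: 2
  position of Judy: 3
  position of Peggy: 4
  position of Grace: 5

Grace is at position 5; the parent is 1 step up the chain, i.e. position 4: Peggy.

Answer: Peggy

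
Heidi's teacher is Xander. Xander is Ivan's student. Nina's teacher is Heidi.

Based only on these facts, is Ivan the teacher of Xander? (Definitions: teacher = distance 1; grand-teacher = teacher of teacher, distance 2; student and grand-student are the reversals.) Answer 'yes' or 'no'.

Answer: yes

Derivation:
Reconstructing the teacher chain from the given facts:
  Ivan -> Xander -> Heidi -> Nina
(each arrow means 'teacher of the next')
Positions in the chain (0 = top):
  position of Ivan: 0
  position of Xander: 1
  position of Heidi: 2
  position of Nina: 3

Ivan is at position 0, Xander is at position 1; signed distance (j - i) = 1.
'teacher' requires j - i = 1. Actual distance is 1, so the relation HOLDS.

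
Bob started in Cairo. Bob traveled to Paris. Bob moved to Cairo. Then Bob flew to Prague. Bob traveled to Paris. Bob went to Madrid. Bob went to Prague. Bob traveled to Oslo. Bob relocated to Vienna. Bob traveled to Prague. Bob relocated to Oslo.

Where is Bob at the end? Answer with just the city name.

Answer: Oslo

Derivation:
Tracking Bob's location:
Start: Bob is in Cairo.
After move 1: Cairo -> Paris. Bob is in Paris.
After move 2: Paris -> Cairo. Bob is in Cairo.
After move 3: Cairo -> Prague. Bob is in Prague.
After move 4: Prague -> Paris. Bob is in Paris.
After move 5: Paris -> Madrid. Bob is in Madrid.
After move 6: Madrid -> Prague. Bob is in Prague.
After move 7: Prague -> Oslo. Bob is in Oslo.
After move 8: Oslo -> Vienna. Bob is in Vienna.
After move 9: Vienna -> Prague. Bob is in Prague.
After move 10: Prague -> Oslo. Bob is in Oslo.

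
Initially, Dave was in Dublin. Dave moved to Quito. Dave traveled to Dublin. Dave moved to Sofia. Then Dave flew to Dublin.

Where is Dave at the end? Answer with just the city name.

Answer: Dublin

Derivation:
Tracking Dave's location:
Start: Dave is in Dublin.
After move 1: Dublin -> Quito. Dave is in Quito.
After move 2: Quito -> Dublin. Dave is in Dublin.
After move 3: Dublin -> Sofia. Dave is in Sofia.
After move 4: Sofia -> Dublin. Dave is in Dublin.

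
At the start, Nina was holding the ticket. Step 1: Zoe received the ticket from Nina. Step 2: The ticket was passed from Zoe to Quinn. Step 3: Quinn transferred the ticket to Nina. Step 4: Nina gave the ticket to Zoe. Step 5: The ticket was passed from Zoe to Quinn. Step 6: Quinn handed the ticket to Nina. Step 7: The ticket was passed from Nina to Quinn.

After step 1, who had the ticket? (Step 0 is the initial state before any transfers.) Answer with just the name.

Answer: Zoe

Derivation:
Tracking the ticket holder through step 1:
After step 0 (start): Nina
After step 1: Zoe

At step 1, the holder is Zoe.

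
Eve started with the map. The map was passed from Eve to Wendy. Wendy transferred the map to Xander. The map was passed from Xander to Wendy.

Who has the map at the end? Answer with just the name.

Tracking the map through each event:
Start: Eve has the map.
After event 1: Wendy has the map.
After event 2: Xander has the map.
After event 3: Wendy has the map.

Answer: Wendy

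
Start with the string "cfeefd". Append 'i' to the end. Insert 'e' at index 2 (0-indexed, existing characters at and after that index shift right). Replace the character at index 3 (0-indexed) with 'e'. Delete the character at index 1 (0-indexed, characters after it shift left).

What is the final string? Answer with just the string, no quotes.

Applying each edit step by step:
Start: "cfeefd"
Op 1 (append 'i'): "cfeefd" -> "cfeefdi"
Op 2 (insert 'e' at idx 2): "cfeefdi" -> "cfeeefdi"
Op 3 (replace idx 3: 'e' -> 'e'): "cfeeefdi" -> "cfeeefdi"
Op 4 (delete idx 1 = 'f'): "cfeeefdi" -> "ceeefdi"

Answer: ceeefdi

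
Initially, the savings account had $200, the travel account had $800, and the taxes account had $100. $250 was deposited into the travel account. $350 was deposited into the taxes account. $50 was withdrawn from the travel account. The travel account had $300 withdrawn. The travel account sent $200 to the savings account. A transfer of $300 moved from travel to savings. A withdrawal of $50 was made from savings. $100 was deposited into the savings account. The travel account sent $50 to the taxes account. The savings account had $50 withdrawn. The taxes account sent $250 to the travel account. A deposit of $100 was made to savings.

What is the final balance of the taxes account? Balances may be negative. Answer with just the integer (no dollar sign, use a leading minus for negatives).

Tracking account balances step by step:
Start: savings=200, travel=800, taxes=100
Event 1 (deposit 250 to travel): travel: 800 + 250 = 1050. Balances: savings=200, travel=1050, taxes=100
Event 2 (deposit 350 to taxes): taxes: 100 + 350 = 450. Balances: savings=200, travel=1050, taxes=450
Event 3 (withdraw 50 from travel): travel: 1050 - 50 = 1000. Balances: savings=200, travel=1000, taxes=450
Event 4 (withdraw 300 from travel): travel: 1000 - 300 = 700. Balances: savings=200, travel=700, taxes=450
Event 5 (transfer 200 travel -> savings): travel: 700 - 200 = 500, savings: 200 + 200 = 400. Balances: savings=400, travel=500, taxes=450
Event 6 (transfer 300 travel -> savings): travel: 500 - 300 = 200, savings: 400 + 300 = 700. Balances: savings=700, travel=200, taxes=450
Event 7 (withdraw 50 from savings): savings: 700 - 50 = 650. Balances: savings=650, travel=200, taxes=450
Event 8 (deposit 100 to savings): savings: 650 + 100 = 750. Balances: savings=750, travel=200, taxes=450
Event 9 (transfer 50 travel -> taxes): travel: 200 - 50 = 150, taxes: 450 + 50 = 500. Balances: savings=750, travel=150, taxes=500
Event 10 (withdraw 50 from savings): savings: 750 - 50 = 700. Balances: savings=700, travel=150, taxes=500
Event 11 (transfer 250 taxes -> travel): taxes: 500 - 250 = 250, travel: 150 + 250 = 400. Balances: savings=700, travel=400, taxes=250
Event 12 (deposit 100 to savings): savings: 700 + 100 = 800. Balances: savings=800, travel=400, taxes=250

Final balance of taxes: 250

Answer: 250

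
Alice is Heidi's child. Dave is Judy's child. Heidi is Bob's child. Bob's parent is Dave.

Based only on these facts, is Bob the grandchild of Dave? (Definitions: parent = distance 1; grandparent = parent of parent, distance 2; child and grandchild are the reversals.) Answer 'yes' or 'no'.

Reconstructing the parent chain from the given facts:
  Judy -> Dave -> Bob -> Heidi -> Alice
(each arrow means 'parent of the next')
Positions in the chain (0 = top):
  position of Judy: 0
  position of Dave: 1
  position of Bob: 2
  position of Heidi: 3
  position of Alice: 4

Bob is at position 2, Dave is at position 1; signed distance (j - i) = -1.
'grandchild' requires j - i = -2. Actual distance is -1, so the relation does NOT hold.

Answer: no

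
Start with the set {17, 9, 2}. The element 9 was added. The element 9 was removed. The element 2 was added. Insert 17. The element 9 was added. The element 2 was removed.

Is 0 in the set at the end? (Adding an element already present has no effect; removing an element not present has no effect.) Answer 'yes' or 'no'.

Answer: no

Derivation:
Tracking the set through each operation:
Start: {17, 2, 9}
Event 1 (add 9): already present, no change. Set: {17, 2, 9}
Event 2 (remove 9): removed. Set: {17, 2}
Event 3 (add 2): already present, no change. Set: {17, 2}
Event 4 (add 17): already present, no change. Set: {17, 2}
Event 5 (add 9): added. Set: {17, 2, 9}
Event 6 (remove 2): removed. Set: {17, 9}

Final set: {17, 9} (size 2)
0 is NOT in the final set.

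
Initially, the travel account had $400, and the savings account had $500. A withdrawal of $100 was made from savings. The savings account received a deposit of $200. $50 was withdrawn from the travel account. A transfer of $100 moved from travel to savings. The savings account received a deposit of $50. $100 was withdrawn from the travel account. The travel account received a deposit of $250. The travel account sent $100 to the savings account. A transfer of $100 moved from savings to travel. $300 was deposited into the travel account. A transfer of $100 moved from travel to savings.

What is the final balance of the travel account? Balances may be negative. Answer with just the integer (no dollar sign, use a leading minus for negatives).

Answer: 600

Derivation:
Tracking account balances step by step:
Start: travel=400, savings=500
Event 1 (withdraw 100 from savings): savings: 500 - 100 = 400. Balances: travel=400, savings=400
Event 2 (deposit 200 to savings): savings: 400 + 200 = 600. Balances: travel=400, savings=600
Event 3 (withdraw 50 from travel): travel: 400 - 50 = 350. Balances: travel=350, savings=600
Event 4 (transfer 100 travel -> savings): travel: 350 - 100 = 250, savings: 600 + 100 = 700. Balances: travel=250, savings=700
Event 5 (deposit 50 to savings): savings: 700 + 50 = 750. Balances: travel=250, savings=750
Event 6 (withdraw 100 from travel): travel: 250 - 100 = 150. Balances: travel=150, savings=750
Event 7 (deposit 250 to travel): travel: 150 + 250 = 400. Balances: travel=400, savings=750
Event 8 (transfer 100 travel -> savings): travel: 400 - 100 = 300, savings: 750 + 100 = 850. Balances: travel=300, savings=850
Event 9 (transfer 100 savings -> travel): savings: 850 - 100 = 750, travel: 300 + 100 = 400. Balances: travel=400, savings=750
Event 10 (deposit 300 to travel): travel: 400 + 300 = 700. Balances: travel=700, savings=750
Event 11 (transfer 100 travel -> savings): travel: 700 - 100 = 600, savings: 750 + 100 = 850. Balances: travel=600, savings=850

Final balance of travel: 600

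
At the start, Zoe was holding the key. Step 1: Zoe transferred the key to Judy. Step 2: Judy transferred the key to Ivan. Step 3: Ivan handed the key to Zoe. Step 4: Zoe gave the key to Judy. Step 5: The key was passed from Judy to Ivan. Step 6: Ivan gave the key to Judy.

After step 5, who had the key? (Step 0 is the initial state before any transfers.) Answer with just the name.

Answer: Ivan

Derivation:
Tracking the key holder through step 5:
After step 0 (start): Zoe
After step 1: Judy
After step 2: Ivan
After step 3: Zoe
After step 4: Judy
After step 5: Ivan

At step 5, the holder is Ivan.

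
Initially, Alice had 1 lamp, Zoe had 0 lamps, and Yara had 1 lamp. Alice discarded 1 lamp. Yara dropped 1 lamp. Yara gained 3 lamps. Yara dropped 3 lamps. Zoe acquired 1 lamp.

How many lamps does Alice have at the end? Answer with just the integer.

Answer: 0

Derivation:
Tracking counts step by step:
Start: Alice=1, Zoe=0, Yara=1
Event 1 (Alice -1): Alice: 1 -> 0. State: Alice=0, Zoe=0, Yara=1
Event 2 (Yara -1): Yara: 1 -> 0. State: Alice=0, Zoe=0, Yara=0
Event 3 (Yara +3): Yara: 0 -> 3. State: Alice=0, Zoe=0, Yara=3
Event 4 (Yara -3): Yara: 3 -> 0. State: Alice=0, Zoe=0, Yara=0
Event 5 (Zoe +1): Zoe: 0 -> 1. State: Alice=0, Zoe=1, Yara=0

Alice's final count: 0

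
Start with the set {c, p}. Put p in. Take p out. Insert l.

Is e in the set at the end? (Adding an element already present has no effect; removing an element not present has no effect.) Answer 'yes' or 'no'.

Answer: no

Derivation:
Tracking the set through each operation:
Start: {c, p}
Event 1 (add p): already present, no change. Set: {c, p}
Event 2 (remove p): removed. Set: {c}
Event 3 (add l): added. Set: {c, l}

Final set: {c, l} (size 2)
e is NOT in the final set.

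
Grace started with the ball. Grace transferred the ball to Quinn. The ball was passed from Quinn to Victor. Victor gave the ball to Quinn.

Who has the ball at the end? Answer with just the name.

Tracking the ball through each event:
Start: Grace has the ball.
After event 1: Quinn has the ball.
After event 2: Victor has the ball.
After event 3: Quinn has the ball.

Answer: Quinn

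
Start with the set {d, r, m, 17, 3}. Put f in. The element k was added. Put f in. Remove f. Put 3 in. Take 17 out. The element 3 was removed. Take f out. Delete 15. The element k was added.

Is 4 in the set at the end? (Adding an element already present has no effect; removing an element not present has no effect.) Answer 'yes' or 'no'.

Tracking the set through each operation:
Start: {17, 3, d, m, r}
Event 1 (add f): added. Set: {17, 3, d, f, m, r}
Event 2 (add k): added. Set: {17, 3, d, f, k, m, r}
Event 3 (add f): already present, no change. Set: {17, 3, d, f, k, m, r}
Event 4 (remove f): removed. Set: {17, 3, d, k, m, r}
Event 5 (add 3): already present, no change. Set: {17, 3, d, k, m, r}
Event 6 (remove 17): removed. Set: {3, d, k, m, r}
Event 7 (remove 3): removed. Set: {d, k, m, r}
Event 8 (remove f): not present, no change. Set: {d, k, m, r}
Event 9 (remove 15): not present, no change. Set: {d, k, m, r}
Event 10 (add k): already present, no change. Set: {d, k, m, r}

Final set: {d, k, m, r} (size 4)
4 is NOT in the final set.

Answer: no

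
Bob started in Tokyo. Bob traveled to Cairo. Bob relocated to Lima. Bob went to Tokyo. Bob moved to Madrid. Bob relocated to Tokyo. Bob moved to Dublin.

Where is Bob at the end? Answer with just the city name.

Answer: Dublin

Derivation:
Tracking Bob's location:
Start: Bob is in Tokyo.
After move 1: Tokyo -> Cairo. Bob is in Cairo.
After move 2: Cairo -> Lima. Bob is in Lima.
After move 3: Lima -> Tokyo. Bob is in Tokyo.
After move 4: Tokyo -> Madrid. Bob is in Madrid.
After move 5: Madrid -> Tokyo. Bob is in Tokyo.
After move 6: Tokyo -> Dublin. Bob is in Dublin.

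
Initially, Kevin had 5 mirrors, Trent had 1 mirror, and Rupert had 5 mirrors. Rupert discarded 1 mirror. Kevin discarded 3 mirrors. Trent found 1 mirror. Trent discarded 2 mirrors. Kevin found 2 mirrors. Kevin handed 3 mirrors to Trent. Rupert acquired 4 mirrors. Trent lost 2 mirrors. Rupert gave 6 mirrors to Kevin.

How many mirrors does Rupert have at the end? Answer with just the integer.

Tracking counts step by step:
Start: Kevin=5, Trent=1, Rupert=5
Event 1 (Rupert -1): Rupert: 5 -> 4. State: Kevin=5, Trent=1, Rupert=4
Event 2 (Kevin -3): Kevin: 5 -> 2. State: Kevin=2, Trent=1, Rupert=4
Event 3 (Trent +1): Trent: 1 -> 2. State: Kevin=2, Trent=2, Rupert=4
Event 4 (Trent -2): Trent: 2 -> 0. State: Kevin=2, Trent=0, Rupert=4
Event 5 (Kevin +2): Kevin: 2 -> 4. State: Kevin=4, Trent=0, Rupert=4
Event 6 (Kevin -> Trent, 3): Kevin: 4 -> 1, Trent: 0 -> 3. State: Kevin=1, Trent=3, Rupert=4
Event 7 (Rupert +4): Rupert: 4 -> 8. State: Kevin=1, Trent=3, Rupert=8
Event 8 (Trent -2): Trent: 3 -> 1. State: Kevin=1, Trent=1, Rupert=8
Event 9 (Rupert -> Kevin, 6): Rupert: 8 -> 2, Kevin: 1 -> 7. State: Kevin=7, Trent=1, Rupert=2

Rupert's final count: 2

Answer: 2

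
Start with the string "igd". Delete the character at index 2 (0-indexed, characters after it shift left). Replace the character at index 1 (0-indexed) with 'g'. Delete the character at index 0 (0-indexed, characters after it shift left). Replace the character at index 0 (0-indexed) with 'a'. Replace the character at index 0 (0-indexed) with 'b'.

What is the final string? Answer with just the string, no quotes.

Applying each edit step by step:
Start: "igd"
Op 1 (delete idx 2 = 'd'): "igd" -> "ig"
Op 2 (replace idx 1: 'g' -> 'g'): "ig" -> "ig"
Op 3 (delete idx 0 = 'i'): "ig" -> "g"
Op 4 (replace idx 0: 'g' -> 'a'): "g" -> "a"
Op 5 (replace idx 0: 'a' -> 'b'): "a" -> "b"

Answer: b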